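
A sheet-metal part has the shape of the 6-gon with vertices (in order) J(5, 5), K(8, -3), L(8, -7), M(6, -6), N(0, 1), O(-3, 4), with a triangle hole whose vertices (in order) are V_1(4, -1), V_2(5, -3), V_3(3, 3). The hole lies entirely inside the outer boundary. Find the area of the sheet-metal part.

58.5

Outer boundary:
Σ = (-55) + (-32) + (-6) + (6) + (3) + (-35) = -119
Area = |Σ|/2 = 59.5.
Hole:
V_1→V_2: (4)(-3) − (5)(-1) = -7
V_2→V_3: (5)(3) − (3)(-3) = 24
V_3→V_1: (3)(-1) − (4)(3) = -15
Σ = 2
Area = |Σ|/2 = 1.
Net area = 59.5 − 1 = 58.5.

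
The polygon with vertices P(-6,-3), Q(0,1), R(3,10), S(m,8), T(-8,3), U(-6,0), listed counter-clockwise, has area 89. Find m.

-9

The doubled signed area Σ (x_i y_{i+1} − x_{i+1} y_i) is linear in m.
With m=0 it equals 115; the coefficient of m is -7 (from the two edges through S).
So -7·m + 115 = 2·89 = 178 ⇒ m = -9.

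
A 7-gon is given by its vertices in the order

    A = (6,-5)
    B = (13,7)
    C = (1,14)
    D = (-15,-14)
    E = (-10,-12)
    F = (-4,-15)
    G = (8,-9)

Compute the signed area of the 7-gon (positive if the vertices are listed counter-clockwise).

395

Cross-terms: 107, 175, 196, 40, 102, 156, 14  ⇒  Σ = 790
Signed area = Σ/2 = 395 (positive ⇒ counter-clockwise traversal).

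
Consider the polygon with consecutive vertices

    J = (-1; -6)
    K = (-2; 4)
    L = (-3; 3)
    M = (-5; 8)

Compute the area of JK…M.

Σ = (-16) + (6) + (-9) + (38) = 19
Area = |Σ|/2 = 9.5.

9.5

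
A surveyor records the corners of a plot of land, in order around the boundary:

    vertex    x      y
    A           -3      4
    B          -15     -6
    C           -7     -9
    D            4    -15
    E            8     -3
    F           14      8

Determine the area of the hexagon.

303

A→B: (-3)(-6) − (-15)(4) = 78
B→C: (-15)(-9) − (-7)(-6) = 93
C→D: (-7)(-15) − (4)(-9) = 141
D→E: (4)(-3) − (8)(-15) = 108
E→F: (8)(8) − (14)(-3) = 106
F→A: (14)(4) − (-3)(8) = 80
Σ = 606
Area = |Σ|/2 = 303.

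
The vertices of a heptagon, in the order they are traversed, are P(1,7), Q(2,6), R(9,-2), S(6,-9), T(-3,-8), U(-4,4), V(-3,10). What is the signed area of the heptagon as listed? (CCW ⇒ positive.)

-156.5

Σ = (-8) + (-58) + (-69) + (-75) + (-44) + (-28) + (-31) = -313
Signed area = Σ/2 = -156.5 (negative ⇒ clockwise traversal).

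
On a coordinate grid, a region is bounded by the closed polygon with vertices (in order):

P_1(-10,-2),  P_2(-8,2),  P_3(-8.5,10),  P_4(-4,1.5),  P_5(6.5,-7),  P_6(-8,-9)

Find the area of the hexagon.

121

Σ = (-36) + (-63) + (27.25) + (18.25) + (-114.5) + (-74) = -242
Area = |Σ|/2 = 121.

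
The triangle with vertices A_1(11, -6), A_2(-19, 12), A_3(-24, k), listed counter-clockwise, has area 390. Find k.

The doubled signed area Σ (x_i y_{i+1} − x_{i+1} y_i) is linear in k.
With k=0 it equals 450; the coefficient of k is -30 (from the two edges through A_3).
So -30·k + 450 = 2·390 = 780 ⇒ k = -11.

-11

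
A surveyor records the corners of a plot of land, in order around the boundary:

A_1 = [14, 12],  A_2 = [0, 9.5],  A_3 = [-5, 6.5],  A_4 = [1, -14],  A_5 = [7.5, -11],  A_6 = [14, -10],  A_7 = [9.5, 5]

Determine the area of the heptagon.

313

Σ = (133) + (47.5) + (63.5) + (94) + (79) + (165) + (44) = 626
Area = |Σ|/2 = 313.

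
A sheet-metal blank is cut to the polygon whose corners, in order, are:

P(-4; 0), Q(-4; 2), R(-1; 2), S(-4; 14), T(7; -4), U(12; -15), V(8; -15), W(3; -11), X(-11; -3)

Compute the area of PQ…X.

202

Apply the shoelace formula: 2A = Σ (x_i·y_{i+1} − x_{i+1}·y_i), indices taken mod 9.
Σ = (-8) + (-6) + (-6) + (-82) + (-57) + (-60) + (-43) + (-130) + (-12) = -404
Area = |Σ|/2 = 202.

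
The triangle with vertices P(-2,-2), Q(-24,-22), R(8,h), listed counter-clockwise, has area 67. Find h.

1

The doubled signed area Σ (x_i y_{i+1} − x_{i+1} y_i) is linear in h.
With h=0 it equals 156; the coefficient of h is -22 (from the two edges through R).
So -22·h + 156 = 2·67 = 134 ⇒ h = 1.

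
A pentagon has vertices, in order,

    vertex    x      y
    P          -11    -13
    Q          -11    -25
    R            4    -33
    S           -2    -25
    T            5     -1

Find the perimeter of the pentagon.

84

|PQ| = √((0)² + (-12)²) = √144 = 12
|QR| = √((15)² + (-8)²) = √289 = 17
|RS| = √((-6)² + (8)²) = √100 = 10
|ST| = √((7)² + (24)²) = √625 = 25
|TP| = √((-16)² + (-12)²) = √400 = 20
Perimeter = 12 + 17 + 10 + 25 + 20 = 84.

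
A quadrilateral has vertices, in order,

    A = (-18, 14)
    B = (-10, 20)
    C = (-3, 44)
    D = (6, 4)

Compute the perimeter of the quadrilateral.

102

|AB| = √((8)² + (6)²) = √100 = 10
|BC| = √((7)² + (24)²) = √625 = 25
|CD| = √((9)² + (-40)²) = √1681 = 41
|DA| = √((-24)² + (10)²) = √676 = 26
Perimeter = 10 + 25 + 41 + 26 = 102.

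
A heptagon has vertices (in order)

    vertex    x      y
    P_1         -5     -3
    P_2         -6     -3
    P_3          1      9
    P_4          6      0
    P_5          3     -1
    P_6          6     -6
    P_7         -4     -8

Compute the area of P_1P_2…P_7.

P_1→P_2: (-5)(-3) − (-6)(-3) = -3
P_2→P_3: (-6)(9) − (1)(-3) = -51
P_3→P_4: (1)(0) − (6)(9) = -54
P_4→P_5: (6)(-1) − (3)(0) = -6
P_5→P_6: (3)(-6) − (6)(-1) = -12
P_6→P_7: (6)(-8) − (-4)(-6) = -72
P_7→P_1: (-4)(-3) − (-5)(-8) = -28
Σ = -226
Area = |Σ|/2 = 113.

113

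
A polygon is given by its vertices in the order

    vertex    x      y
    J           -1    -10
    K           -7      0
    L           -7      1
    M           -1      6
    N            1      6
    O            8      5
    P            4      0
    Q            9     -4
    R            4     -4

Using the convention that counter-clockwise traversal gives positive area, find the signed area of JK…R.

-136.5

Apply the surveyor's formula: 2A = Σ (x_i·y_{i+1} − x_{i+1}·y_i), indices taken mod 9.
Σ = (-70) + (-7) + (-41) + (-12) + (-43) + (-20) + (-16) + (-20) + (-44) = -273
Signed area = Σ/2 = -136.5 (negative ⇒ clockwise traversal).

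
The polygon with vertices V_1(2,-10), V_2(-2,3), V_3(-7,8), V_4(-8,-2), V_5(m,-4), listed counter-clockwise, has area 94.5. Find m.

Write out the shoelace sum; only the two edges meeting at V_5 involve m:
2·Area = [((-8)·(-4) − m·(-2)) + (m·(-10) − 2·(-4))] + 69
       = -8·m + 109 = 189
⇒ m = -10.

-10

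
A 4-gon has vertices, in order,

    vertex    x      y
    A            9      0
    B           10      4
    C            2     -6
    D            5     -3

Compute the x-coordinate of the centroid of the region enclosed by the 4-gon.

138/19

Apply the shoelace formula. First the cross-terms c_i = x_i·y_{i+1} − x_{i+1}·y_i:
  36, -68, 24, 27  ⇒  2A = 19, A = 9.5.
Then Σ (x_i + x_{i+1})·c_i = 414, so x̄ = 414 / (6·9.5) = 138/19.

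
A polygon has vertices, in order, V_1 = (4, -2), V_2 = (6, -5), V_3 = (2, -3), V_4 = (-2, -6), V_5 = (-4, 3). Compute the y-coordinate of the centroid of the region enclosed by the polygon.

-92/51

Apply Gauss's area formula. First the cross-terms c_i = x_i·y_{i+1} − x_{i+1}·y_i:
  -8, -8, -18, -30, -4  ⇒  2A = -68, A = -34.
Then Σ (y_i + y_{i+1})·c_i = 368, so ȳ = 368 / (6·(-34)) = -92/51.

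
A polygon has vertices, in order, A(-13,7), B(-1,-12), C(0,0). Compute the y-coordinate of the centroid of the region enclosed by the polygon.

Apply Gauss's area formula. First the cross-terms c_i = x_i·y_{i+1} − x_{i+1}·y_i:
  163, 0, 0  ⇒  2A = 163, A = 81.5.
Then Σ (y_i + y_{i+1})·c_i = -815, so ȳ = -815 / (6·81.5) = -5/3.

-5/3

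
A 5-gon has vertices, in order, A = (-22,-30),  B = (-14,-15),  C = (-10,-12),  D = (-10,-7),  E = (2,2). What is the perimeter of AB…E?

82

|AB| = √((8)² + (15)²) = √289 = 17
|BC| = √((4)² + (3)²) = √25 = 5
|CD| = √((0)² + (5)²) = √25 = 5
|DE| = √((12)² + (9)²) = √225 = 15
|EA| = √((-24)² + (-32)²) = √1600 = 40
Perimeter = 17 + 5 + 5 + 15 + 40 = 82.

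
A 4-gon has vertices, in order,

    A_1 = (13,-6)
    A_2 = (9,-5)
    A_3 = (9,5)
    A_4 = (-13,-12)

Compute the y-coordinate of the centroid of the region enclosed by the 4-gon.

-379/81

Apply the surveyor's formula. First the cross-terms c_i = x_i·y_{i+1} − x_{i+1}·y_i:
  -11, 90, -43, 234  ⇒  2A = 270, A = 135.
Then Σ (y_i + y_{i+1})·c_i = -3790, so ȳ = -3790 / (6·135) = -379/81.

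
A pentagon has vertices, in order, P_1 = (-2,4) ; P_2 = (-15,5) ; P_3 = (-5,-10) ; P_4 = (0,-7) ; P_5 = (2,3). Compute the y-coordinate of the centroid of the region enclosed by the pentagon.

-163/144

Apply the shoelace (surveyor's) formula. First the cross-terms c_i = x_i·y_{i+1} − x_{i+1}·y_i:
  50, 175, 35, 14, 14  ⇒  2A = 288, A = 144.
Then Σ (y_i + y_{i+1})·c_i = -978, so ȳ = -978 / (6·144) = -163/144.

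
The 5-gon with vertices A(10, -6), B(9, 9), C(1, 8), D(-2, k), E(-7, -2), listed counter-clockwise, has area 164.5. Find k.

The doubled signed area Σ (x_i y_{i+1} − x_{i+1} y_i) is linear in k.
With k=0 it equals 289; the coefficient of k is 8 (from the two edges through D).
So 8·k + 289 = 2·164.5 = 329 ⇒ k = 5.

5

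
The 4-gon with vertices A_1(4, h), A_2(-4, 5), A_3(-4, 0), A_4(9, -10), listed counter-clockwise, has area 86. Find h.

4

Write out the shoelace sum; only the two edges meeting at A_1 involve h:
2·Area = [(9·h − 4·(-10)) + (4·5 − (-4)·h)] + 60
       = 13·h + 120 = 172
⇒ h = 4.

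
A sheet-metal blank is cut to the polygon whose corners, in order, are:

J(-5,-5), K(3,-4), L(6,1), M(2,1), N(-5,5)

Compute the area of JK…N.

Apply the shoelace formula: 2A = Σ (x_i·y_{i+1} − x_{i+1}·y_i), indices taken mod 5.
Σ = (35) + (27) + (4) + (15) + (50) = 131
Area = |Σ|/2 = 65.5.

65.5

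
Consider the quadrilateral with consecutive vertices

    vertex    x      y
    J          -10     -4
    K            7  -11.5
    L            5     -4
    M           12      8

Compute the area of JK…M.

146.25

Σ = (143) + (29.5) + (88) + (32) = 292.5
Area = |Σ|/2 = 146.25.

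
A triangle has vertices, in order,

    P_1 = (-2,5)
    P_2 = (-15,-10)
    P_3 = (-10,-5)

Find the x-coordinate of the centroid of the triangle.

Apply Gauss's area formula. First the cross-terms c_i = x_i·y_{i+1} − x_{i+1}·y_i:
  95, -25, -60  ⇒  2A = 10, A = 5.
Then Σ (x_i + x_{i+1})·c_i = -270, so x̄ = -270 / (6·5) = -9.

-9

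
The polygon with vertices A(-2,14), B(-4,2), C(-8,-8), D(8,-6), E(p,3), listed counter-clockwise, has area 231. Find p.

The doubled signed area Σ (x_i y_{i+1} − x_{i+1} y_i) is linear in p.
With p=0 it equals 242; the coefficient of p is 20 (from the two edges through E).
So 20·p + 242 = 2·231 = 462 ⇒ p = 11.

11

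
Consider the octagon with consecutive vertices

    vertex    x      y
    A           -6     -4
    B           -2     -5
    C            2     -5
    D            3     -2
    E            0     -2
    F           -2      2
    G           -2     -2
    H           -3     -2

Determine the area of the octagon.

24.5

A→B: (-6)(-5) − (-2)(-4) = 22
B→C: (-2)(-5) − (2)(-5) = 20
C→D: (2)(-2) − (3)(-5) = 11
D→E: (3)(-2) − (0)(-2) = -6
E→F: (0)(2) − (-2)(-2) = -4
F→G: (-2)(-2) − (-2)(2) = 8
G→H: (-2)(-2) − (-3)(-2) = -2
H→A: (-3)(-4) − (-6)(-2) = 0
Σ = 49
Area = |Σ|/2 = 24.5.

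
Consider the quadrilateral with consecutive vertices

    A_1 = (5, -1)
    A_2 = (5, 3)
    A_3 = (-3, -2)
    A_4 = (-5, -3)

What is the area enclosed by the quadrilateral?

19

Cross-terms: 20, -1, -1, 20  ⇒  Σ = 38
Area = |Σ|/2 = 19.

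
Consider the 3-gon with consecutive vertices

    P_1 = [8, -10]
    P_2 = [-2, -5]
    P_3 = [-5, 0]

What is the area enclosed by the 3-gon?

17.5

Cross-terms: -60, -25, 50  ⇒  Σ = -35
Area = |Σ|/2 = 17.5.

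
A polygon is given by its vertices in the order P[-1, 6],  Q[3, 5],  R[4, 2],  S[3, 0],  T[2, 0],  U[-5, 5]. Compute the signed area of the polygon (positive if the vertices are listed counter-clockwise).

Apply Gauss's area formula: 2A = Σ (x_i·y_{i+1} − x_{i+1}·y_i), indices taken mod 6.
Cross-terms: -23, -14, -6, 0, 10, -25  ⇒  Σ = -58
Signed area = Σ/2 = -29 (negative ⇒ clockwise traversal).

-29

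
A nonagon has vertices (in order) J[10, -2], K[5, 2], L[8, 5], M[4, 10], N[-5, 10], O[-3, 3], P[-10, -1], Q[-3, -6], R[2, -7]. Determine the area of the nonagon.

Apply the surveyor's formula: 2A = Σ (x_i·y_{i+1} − x_{i+1}·y_i), indices taken mod 9.
Cross-terms: 30, 9, 60, 90, 15, 33, 57, 33, 66  ⇒  Σ = 393
Area = |Σ|/2 = 196.5.

196.5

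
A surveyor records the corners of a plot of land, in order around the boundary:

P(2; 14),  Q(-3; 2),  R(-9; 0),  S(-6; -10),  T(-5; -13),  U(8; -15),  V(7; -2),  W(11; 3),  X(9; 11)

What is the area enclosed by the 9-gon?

Σ = (46) + (18) + (90) + (28) + (179) + (89) + (43) + (94) + (104) = 691
Area = |Σ|/2 = 345.5.

345.5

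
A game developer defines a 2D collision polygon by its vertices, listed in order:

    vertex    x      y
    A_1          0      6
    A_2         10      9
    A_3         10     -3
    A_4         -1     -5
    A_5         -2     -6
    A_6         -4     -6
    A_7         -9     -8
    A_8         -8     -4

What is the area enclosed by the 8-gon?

Apply the surveyor's formula: 2A = Σ (x_i·y_{i+1} − x_{i+1}·y_i), indices taken mod 8.
Σ = (-60) + (-120) + (-53) + (-4) + (-12) + (-22) + (-28) + (-48) = -347
Area = |Σ|/2 = 173.5.

173.5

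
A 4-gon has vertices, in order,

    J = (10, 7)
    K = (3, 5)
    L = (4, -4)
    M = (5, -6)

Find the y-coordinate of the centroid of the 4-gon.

Apply the surveyor's formula. First the cross-terms c_i = x_i·y_{i+1} − x_{i+1}·y_i:
  29, -32, -4, 95  ⇒  2A = 88, A = 44.
Then Σ (y_i + y_{i+1})·c_i = 451, so ȳ = 451 / (6·44) = 41/24.

41/24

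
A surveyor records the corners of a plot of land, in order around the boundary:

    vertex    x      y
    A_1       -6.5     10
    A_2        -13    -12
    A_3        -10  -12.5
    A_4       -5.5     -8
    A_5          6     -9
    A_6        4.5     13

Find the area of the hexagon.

Σ = (208) + (42.5) + (11.25) + (97.5) + (118.5) + (129.5) = 607.25
Area = |Σ|/2 = 303.625.

303.625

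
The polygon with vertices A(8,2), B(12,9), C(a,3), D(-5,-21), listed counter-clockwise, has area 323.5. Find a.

-13

The doubled signed area Σ (x_i y_{i+1} − x_{i+1} y_i) is linear in a.
With a=0 it equals 257; the coefficient of a is -30 (from the two edges through C).
So -30·a + 257 = 2·323.5 = 647 ⇒ a = -13.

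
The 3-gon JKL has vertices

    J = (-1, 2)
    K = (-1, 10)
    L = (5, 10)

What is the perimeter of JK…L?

24

|JK| = √((0)² + (8)²) = √64 = 8
|KL| = √((6)² + (0)²) = √36 = 6
|LJ| = √((-6)² + (-8)²) = √100 = 10
Perimeter = 8 + 6 + 10 = 24.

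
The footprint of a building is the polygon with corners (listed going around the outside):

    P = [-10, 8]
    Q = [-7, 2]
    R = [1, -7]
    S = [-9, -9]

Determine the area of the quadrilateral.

75.5

Σ = (36) + (47) + (-72) + (-162) = -151
Area = |Σ|/2 = 75.5.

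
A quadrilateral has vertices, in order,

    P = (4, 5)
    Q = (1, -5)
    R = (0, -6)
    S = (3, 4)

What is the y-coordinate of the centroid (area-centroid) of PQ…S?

Apply Gauss's area formula. First the cross-terms c_i = x_i·y_{i+1} − x_{i+1}·y_i:
  -25, -6, 18, -1  ⇒  2A = -14, A = -7.
Then Σ (y_i + y_{i+1})·c_i = 21, so ȳ = 21 / (6·(-7)) = -0.5.

-0.5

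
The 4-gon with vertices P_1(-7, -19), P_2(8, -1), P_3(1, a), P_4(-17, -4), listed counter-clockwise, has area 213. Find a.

-1

Write out the shoelace sum; only the two edges meeting at P_3 involve a:
2·Area = [(8·a − 1·(-1)) + (1·(-4) − (-17)·a)] + 454
       = 25·a + 451 = 426
⇒ a = -1.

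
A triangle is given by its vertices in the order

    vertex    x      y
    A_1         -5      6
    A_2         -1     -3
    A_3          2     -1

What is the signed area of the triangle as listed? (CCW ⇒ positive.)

Apply the shoelace formula: 2A = Σ (x_i·y_{i+1} − x_{i+1}·y_i), indices taken mod 3.
Σ = (21) + (7) + (7) = 35
Signed area = Σ/2 = 17.5 (positive ⇒ counter-clockwise traversal).

17.5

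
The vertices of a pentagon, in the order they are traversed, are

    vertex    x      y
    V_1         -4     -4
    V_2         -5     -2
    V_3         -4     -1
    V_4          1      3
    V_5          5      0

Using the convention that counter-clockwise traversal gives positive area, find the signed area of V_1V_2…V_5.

Apply the shoelace formula: 2A = Σ (x_i·y_{i+1} − x_{i+1}·y_i), indices taken mod 5.
Σ = (-12) + (-3) + (-11) + (-15) + (-20) = -61
Signed area = Σ/2 = -30.5 (negative ⇒ clockwise traversal).

-30.5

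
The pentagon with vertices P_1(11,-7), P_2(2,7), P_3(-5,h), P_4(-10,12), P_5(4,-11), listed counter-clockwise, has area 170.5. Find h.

Write out the shoelace sum; only the two edges meeting at P_3 involve h:
2·Area = [(2·h − (-5)·7) + ((-5)·12 − (-10)·h)] + 246
       = 12·h + 221 = 341
⇒ h = 10.

10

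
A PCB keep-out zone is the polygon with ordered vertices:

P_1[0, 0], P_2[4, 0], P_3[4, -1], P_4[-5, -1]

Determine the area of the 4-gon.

Apply Gauss's area formula: 2A = Σ (x_i·y_{i+1} − x_{i+1}·y_i), indices taken mod 4.
Cross-terms: 0, -4, -9, 0  ⇒  Σ = -13
Area = |Σ|/2 = 6.5.

6.5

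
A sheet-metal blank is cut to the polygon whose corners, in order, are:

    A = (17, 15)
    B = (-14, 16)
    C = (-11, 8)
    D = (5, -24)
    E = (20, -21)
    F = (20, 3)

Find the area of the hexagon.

937

Apply the shoelace formula: 2A = Σ (x_i·y_{i+1} − x_{i+1}·y_i), indices taken mod 6.
A→B: (17)(16) − (-14)(15) = 482
B→C: (-14)(8) − (-11)(16) = 64
C→D: (-11)(-24) − (5)(8) = 224
D→E: (5)(-21) − (20)(-24) = 375
E→F: (20)(3) − (20)(-21) = 480
F→A: (20)(15) − (17)(3) = 249
Σ = 1874
Area = |Σ|/2 = 937.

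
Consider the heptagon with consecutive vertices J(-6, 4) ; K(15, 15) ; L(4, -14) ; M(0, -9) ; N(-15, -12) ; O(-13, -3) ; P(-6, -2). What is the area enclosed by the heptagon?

Cross-terms: -150, -270, -36, -135, -111, 8, -36  ⇒  Σ = -730
Area = |Σ|/2 = 365.

365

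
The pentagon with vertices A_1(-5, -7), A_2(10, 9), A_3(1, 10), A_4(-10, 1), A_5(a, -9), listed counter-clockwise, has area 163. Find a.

Write out the shoelace sum; only the two edges meeting at A_5 involve a:
2·Area = [((-10)·(-9) − a·1) + (a·(-7) − (-5)·(-9))] + 217
       = -8·a + 262 = 326
⇒ a = -8.

-8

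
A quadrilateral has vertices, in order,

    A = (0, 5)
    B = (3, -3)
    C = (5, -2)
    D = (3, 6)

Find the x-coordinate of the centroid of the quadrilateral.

Apply the surveyor's formula. First the cross-terms c_i = x_i·y_{i+1} − x_{i+1}·y_i:
  -15, 9, 36, 15  ⇒  2A = 45, A = 22.5.
Then Σ (x_i + x_{i+1})·c_i = 360, so x̄ = 360 / (6·22.5) = 8/3.

8/3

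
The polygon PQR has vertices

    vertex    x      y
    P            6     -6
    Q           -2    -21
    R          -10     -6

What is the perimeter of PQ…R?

|PQ| = √((-8)² + (-15)²) = √289 = 17
|QR| = √((-8)² + (15)²) = √289 = 17
|RP| = √((16)² + (0)²) = √256 = 16
Perimeter = 17 + 17 + 16 = 50.

50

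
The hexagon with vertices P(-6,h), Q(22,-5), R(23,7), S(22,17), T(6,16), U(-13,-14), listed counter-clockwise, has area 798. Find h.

The doubled signed area Σ (x_i y_{i+1} − x_{i+1} y_i) is linear in h.
With h=0 it equals 826; the coefficient of h is -35 (from the two edges through P).
So -35·h + 826 = 2·798 = 1596 ⇒ h = -22.

-22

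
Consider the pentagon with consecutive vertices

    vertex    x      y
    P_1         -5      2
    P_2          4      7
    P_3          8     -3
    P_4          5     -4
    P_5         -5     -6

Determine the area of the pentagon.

109

Apply Gauss's area formula: 2A = Σ (x_i·y_{i+1} − x_{i+1}·y_i), indices taken mod 5.
Cross-terms: -43, -68, -17, -50, -40  ⇒  Σ = -218
Area = |Σ|/2 = 109.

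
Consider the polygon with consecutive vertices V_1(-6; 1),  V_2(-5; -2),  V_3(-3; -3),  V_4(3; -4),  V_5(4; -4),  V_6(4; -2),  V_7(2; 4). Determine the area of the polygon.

52.5

Σ = (17) + (9) + (21) + (4) + (8) + (20) + (26) = 105
Area = |Σ|/2 = 52.5.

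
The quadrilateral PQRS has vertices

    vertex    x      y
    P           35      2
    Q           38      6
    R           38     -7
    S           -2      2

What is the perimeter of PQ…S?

|PQ| = √((3)² + (4)²) = √25 = 5
|QR| = √((0)² + (-13)²) = √169 = 13
|RS| = √((-40)² + (9)²) = √1681 = 41
|SP| = √((37)² + (0)²) = √1369 = 37
Perimeter = 5 + 13 + 41 + 37 = 96.

96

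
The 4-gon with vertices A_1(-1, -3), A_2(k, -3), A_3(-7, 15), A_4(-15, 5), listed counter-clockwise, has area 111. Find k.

Write out the shoelace sum; only the two edges meeting at A_2 involve k:
2·Area = [((-1)·(-3) − k·(-3)) + (k·15 − (-7)·(-3))] + 240
       = 18·k + 222 = 222
⇒ k = 0.

0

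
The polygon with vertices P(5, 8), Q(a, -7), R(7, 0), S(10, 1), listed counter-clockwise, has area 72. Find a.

The doubled signed area Σ (x_i y_{i+1} − x_{i+1} y_i) is linear in a.
With a=0 it equals 96; the coefficient of a is -8 (from the two edges through Q).
So -8·a + 96 = 2·72 = 144 ⇒ a = -6.

-6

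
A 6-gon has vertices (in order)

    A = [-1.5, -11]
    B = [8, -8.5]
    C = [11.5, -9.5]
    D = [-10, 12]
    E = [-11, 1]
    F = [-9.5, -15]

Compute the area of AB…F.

Apply the surveyor's formula: 2A = Σ (x_i·y_{i+1} − x_{i+1}·y_i), indices taken mod 6.
Σ = (100.75) + (21.75) + (43) + (122) + (174.5) + (82) = 544
Area = |Σ|/2 = 272.

272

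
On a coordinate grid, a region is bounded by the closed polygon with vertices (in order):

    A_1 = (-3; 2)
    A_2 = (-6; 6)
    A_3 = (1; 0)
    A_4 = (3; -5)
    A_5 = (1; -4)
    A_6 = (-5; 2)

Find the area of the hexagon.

Apply Gauss's area formula: 2A = Σ (x_i·y_{i+1} − x_{i+1}·y_i), indices taken mod 6.
Σ = (-6) + (-6) + (-5) + (-7) + (-18) + (-4) = -46
Area = |Σ|/2 = 23.

23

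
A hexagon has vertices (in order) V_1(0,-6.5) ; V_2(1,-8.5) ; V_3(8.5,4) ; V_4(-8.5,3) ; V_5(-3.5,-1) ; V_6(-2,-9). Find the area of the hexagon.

Σ = (6.5) + (76.25) + (59.5) + (19) + (29.5) + (13) = 203.75
Area = |Σ|/2 = 101.875.

101.875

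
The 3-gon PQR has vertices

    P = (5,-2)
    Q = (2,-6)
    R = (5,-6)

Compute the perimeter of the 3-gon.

|PQ| = √((-3)² + (-4)²) = √25 = 5
|QR| = √((3)² + (0)²) = √9 = 3
|RP| = √((0)² + (4)²) = √16 = 4
Perimeter = 5 + 3 + 4 = 12.

12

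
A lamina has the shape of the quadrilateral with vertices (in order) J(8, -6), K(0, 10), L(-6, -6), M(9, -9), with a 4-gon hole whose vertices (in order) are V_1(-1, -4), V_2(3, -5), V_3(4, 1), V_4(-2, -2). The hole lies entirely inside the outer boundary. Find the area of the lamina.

Outer boundary:
Apply the shoelace formula: 2A = Σ (x_i·y_{i+1} − x_{i+1}·y_i), indices taken mod 4.
Cross-terms: 80, 60, 108, 18  ⇒  Σ = 266
Area = |Σ|/2 = 133.
Hole:
Σ = (17) + (23) + (-6) + (6) = 40
Area = |Σ|/2 = 20.
Net area = 133 − 20 = 113.

113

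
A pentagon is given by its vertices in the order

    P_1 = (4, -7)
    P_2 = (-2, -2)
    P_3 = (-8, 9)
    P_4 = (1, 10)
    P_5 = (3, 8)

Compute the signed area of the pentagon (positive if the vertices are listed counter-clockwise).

Σ = (-22) + (-34) + (-89) + (-22) + (-53) = -220
Signed area = Σ/2 = -110 (negative ⇒ clockwise traversal).

-110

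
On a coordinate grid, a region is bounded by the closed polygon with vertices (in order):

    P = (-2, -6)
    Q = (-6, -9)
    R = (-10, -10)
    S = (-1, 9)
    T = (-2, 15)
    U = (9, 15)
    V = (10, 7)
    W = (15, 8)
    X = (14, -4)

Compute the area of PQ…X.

343

Apply the shoelace formula: 2A = Σ (x_i·y_{i+1} − x_{i+1}·y_i), indices taken mod 9.
P→Q: (-2)(-9) − (-6)(-6) = -18
Q→R: (-6)(-10) − (-10)(-9) = -30
R→S: (-10)(9) − (-1)(-10) = -100
S→T: (-1)(15) − (-2)(9) = 3
T→U: (-2)(15) − (9)(15) = -165
U→V: (9)(7) − (10)(15) = -87
V→W: (10)(8) − (15)(7) = -25
W→X: (15)(-4) − (14)(8) = -172
X→P: (14)(-6) − (-2)(-4) = -92
Σ = -686
Area = |Σ|/2 = 343.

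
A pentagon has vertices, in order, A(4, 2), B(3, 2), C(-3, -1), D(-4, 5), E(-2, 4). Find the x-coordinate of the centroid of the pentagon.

Apply the shoelace (surveyor's) formula. First the cross-terms c_i = x_i·y_{i+1} − x_{i+1}·y_i:
  2, 3, -19, -6, -20  ⇒  2A = -40, A = -20.
Then Σ (x_i + x_{i+1})·c_i = 143, so x̄ = 143 / (6·(-20)) = -143/120.

-143/120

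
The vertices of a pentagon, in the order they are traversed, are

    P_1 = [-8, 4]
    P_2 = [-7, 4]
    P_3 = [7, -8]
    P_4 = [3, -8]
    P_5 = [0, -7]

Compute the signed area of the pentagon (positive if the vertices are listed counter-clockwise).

Σ = (-4) + (28) + (-32) + (-21) + (-56) = -85
Signed area = Σ/2 = -42.5 (negative ⇒ clockwise traversal).

-42.5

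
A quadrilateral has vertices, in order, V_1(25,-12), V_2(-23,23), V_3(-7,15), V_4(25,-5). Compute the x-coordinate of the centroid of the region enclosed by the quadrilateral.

Apply the shoelace formula. First the cross-terms c_i = x_i·y_{i+1} − x_{i+1}·y_i:
  299, -184, -340, -175  ⇒  2A = -400, A = -200.
Then Σ (x_i + x_{i+1})·c_i = -8752, so x̄ = -8752 / (6·(-200)) = 547/75.

547/75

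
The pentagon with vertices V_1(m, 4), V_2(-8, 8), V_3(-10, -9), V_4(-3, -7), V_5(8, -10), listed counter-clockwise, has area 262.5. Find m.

The doubled signed area Σ (x_i y_{i+1} − x_{i+1} y_i) is linear in m.
With m=0 it equals 345; the coefficient of m is 18 (from the two edges through V_1).
So 18·m + 345 = 2·262.5 = 525 ⇒ m = 10.

10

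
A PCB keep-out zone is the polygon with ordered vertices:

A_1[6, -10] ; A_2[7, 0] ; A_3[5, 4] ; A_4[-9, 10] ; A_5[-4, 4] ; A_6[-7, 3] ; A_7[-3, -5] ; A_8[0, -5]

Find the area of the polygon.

Σ = (70) + (28) + (86) + (4) + (16) + (44) + (15) + (30) = 293
Area = |Σ|/2 = 146.5.

146.5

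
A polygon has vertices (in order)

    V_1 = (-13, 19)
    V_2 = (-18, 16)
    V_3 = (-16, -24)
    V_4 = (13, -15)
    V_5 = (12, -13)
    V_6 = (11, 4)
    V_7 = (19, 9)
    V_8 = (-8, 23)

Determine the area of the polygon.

V_1→V_2: (-13)(16) − (-18)(19) = 134
V_2→V_3: (-18)(-24) − (-16)(16) = 688
V_3→V_4: (-16)(-15) − (13)(-24) = 552
V_4→V_5: (13)(-13) − (12)(-15) = 11
V_5→V_6: (12)(4) − (11)(-13) = 191
V_6→V_7: (11)(9) − (19)(4) = 23
V_7→V_8: (19)(23) − (-8)(9) = 509
V_8→V_1: (-8)(19) − (-13)(23) = 147
Σ = 2255
Area = |Σ|/2 = 1127.5.

1127.5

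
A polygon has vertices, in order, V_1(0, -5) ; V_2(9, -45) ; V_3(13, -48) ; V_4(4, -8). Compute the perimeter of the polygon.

92

|V_1V_2| = √((9)² + (-40)²) = √1681 = 41
|V_2V_3| = √((4)² + (-3)²) = √25 = 5
|V_3V_4| = √((-9)² + (40)²) = √1681 = 41
|V_4V_1| = √((-4)² + (3)²) = √25 = 5
Perimeter = 41 + 5 + 41 + 5 = 92.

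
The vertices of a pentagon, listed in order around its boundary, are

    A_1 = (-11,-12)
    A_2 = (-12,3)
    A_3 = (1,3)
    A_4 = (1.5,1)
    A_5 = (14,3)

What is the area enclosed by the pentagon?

182

Apply the surveyor's formula: 2A = Σ (x_i·y_{i+1} − x_{i+1}·y_i), indices taken mod 5.
Σ = (-177) + (-39) + (-3.5) + (-9.5) + (-135) = -364
Area = |Σ|/2 = 182.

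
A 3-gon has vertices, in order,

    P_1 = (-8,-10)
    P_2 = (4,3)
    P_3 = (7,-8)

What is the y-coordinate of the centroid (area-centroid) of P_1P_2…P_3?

Apply the shoelace (surveyor's) formula. First the cross-terms c_i = x_i·y_{i+1} − x_{i+1}·y_i:
  16, -53, -134  ⇒  2A = -171, A = -85.5.
Then Σ (y_i + y_{i+1})·c_i = 2565, so ȳ = 2565 / (6·(-85.5)) = -5.

-5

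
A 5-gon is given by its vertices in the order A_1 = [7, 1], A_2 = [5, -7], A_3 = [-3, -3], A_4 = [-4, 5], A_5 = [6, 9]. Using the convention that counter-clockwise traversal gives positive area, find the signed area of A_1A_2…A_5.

A_1→A_2: (7)(-7) − (5)(1) = -54
A_2→A_3: (5)(-3) − (-3)(-7) = -36
A_3→A_4: (-3)(5) − (-4)(-3) = -27
A_4→A_5: (-4)(9) − (6)(5) = -66
A_5→A_1: (6)(1) − (7)(9) = -57
Σ = -240
Signed area = Σ/2 = -120 (negative ⇒ clockwise traversal).

-120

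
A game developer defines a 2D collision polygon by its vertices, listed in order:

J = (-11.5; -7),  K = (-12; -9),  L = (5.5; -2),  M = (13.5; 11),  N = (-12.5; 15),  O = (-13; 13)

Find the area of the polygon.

396.75

J→K: (-11.5)(-9) − (-12)(-7) = 19.5
K→L: (-12)(-2) − (5.5)(-9) = 73.5
L→M: (5.5)(11) − (13.5)(-2) = 87.5
M→N: (13.5)(15) − (-12.5)(11) = 340
N→O: (-12.5)(13) − (-13)(15) = 32.5
O→J: (-13)(-7) − (-11.5)(13) = 240.5
Σ = 793.5
Area = |Σ|/2 = 396.75.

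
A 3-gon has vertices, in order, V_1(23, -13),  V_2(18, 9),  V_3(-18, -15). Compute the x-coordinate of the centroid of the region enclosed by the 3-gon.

23/3

Apply the surveyor's formula. First the cross-terms c_i = x_i·y_{i+1} − x_{i+1}·y_i:
  441, -108, 579  ⇒  2A = 912, A = 456.
Then Σ (x_i + x_{i+1})·c_i = 20976, so x̄ = 20976 / (6·456) = 23/3.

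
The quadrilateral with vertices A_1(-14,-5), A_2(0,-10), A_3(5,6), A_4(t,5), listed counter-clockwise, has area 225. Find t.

Write out the shoelace sum; only the two edges meeting at A_4 involve t:
2·Area = [(5·5 − t·6) + (t·(-5) − (-14)·5)] + 190
       = -11·t + 285 = 450
⇒ t = -15.

-15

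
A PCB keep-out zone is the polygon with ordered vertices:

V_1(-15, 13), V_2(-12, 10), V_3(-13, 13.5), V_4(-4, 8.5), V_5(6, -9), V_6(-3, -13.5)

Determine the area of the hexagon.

Apply the shoelace formula: 2A = Σ (x_i·y_{i+1} − x_{i+1}·y_i), indices taken mod 6.
Σ = (6) + (-32) + (-56.5) + (-15) + (-108) + (-241.5) = -447
Area = |Σ|/2 = 223.5.

223.5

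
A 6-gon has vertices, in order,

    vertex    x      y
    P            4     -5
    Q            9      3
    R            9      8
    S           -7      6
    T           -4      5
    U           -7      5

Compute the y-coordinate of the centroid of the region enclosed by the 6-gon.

650/231

Apply the shoelace formula. First the cross-terms c_i = x_i·y_{i+1} − x_{i+1}·y_i:
  57, 45, 110, -11, 15, 15  ⇒  2A = 231, A = 115.5.
Then Σ (y_i + y_{i+1})·c_i = 1950, so ȳ = 1950 / (6·115.5) = 650/231.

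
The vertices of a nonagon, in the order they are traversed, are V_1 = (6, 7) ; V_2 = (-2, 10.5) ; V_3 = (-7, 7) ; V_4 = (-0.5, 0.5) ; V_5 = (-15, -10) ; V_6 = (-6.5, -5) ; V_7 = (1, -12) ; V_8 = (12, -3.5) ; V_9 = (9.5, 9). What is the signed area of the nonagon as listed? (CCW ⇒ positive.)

268.125

Apply the surveyor's formula: 2A = Σ (x_i·y_{i+1} − x_{i+1}·y_i), indices taken mod 9.
Σ = (77) + (59.5) + (0) + (12.5) + (10) + (83) + (140.5) + (141.25) + (12.5) = 536.25
Signed area = Σ/2 = 268.125 (positive ⇒ counter-clockwise traversal).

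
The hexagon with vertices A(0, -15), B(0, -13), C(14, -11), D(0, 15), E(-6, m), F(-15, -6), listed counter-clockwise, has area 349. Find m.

-3

Write out the shoelace sum; only the two edges meeting at E involve m:
2·Area = [(0·m − (-6)·15) + ((-6)·(-6) − (-15)·m)] + 617
       = 15·m + 743 = 698
⇒ m = -3.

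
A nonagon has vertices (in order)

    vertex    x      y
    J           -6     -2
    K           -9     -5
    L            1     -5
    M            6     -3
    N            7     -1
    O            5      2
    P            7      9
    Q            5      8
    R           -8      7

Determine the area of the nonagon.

Σ = (12) + (50) + (27) + (15) + (19) + (31) + (11) + (99) + (58) = 322
Area = |Σ|/2 = 161.

161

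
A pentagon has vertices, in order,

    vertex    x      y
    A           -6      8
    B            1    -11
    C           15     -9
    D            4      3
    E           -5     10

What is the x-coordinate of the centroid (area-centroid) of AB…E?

347/111

Apply the shoelace (surveyor's) formula. First the cross-terms c_i = x_i·y_{i+1} − x_{i+1}·y_i:
  58, 156, 81, 55, 20  ⇒  2A = 370, A = 185.
Then Σ (x_i + x_{i+1})·c_i = 3470, so x̄ = 3470 / (6·185) = 347/111.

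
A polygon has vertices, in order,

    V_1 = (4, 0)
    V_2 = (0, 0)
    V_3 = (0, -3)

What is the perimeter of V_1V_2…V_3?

12

|V_1V_2| = √((-4)² + (0)²) = √16 = 4
|V_2V_3| = √((0)² + (-3)²) = √9 = 3
|V_3V_1| = √((4)² + (3)²) = √25 = 5
Perimeter = 4 + 3 + 5 = 12.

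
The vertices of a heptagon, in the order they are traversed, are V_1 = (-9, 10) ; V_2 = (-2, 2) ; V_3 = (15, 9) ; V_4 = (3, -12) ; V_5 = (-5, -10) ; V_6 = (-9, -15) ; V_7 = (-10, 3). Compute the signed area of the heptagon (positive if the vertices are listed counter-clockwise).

-304

Apply the shoelace (surveyor's) formula: 2A = Σ (x_i·y_{i+1} − x_{i+1}·y_i), indices taken mod 7.
Σ = (2) + (-48) + (-207) + (-90) + (-15) + (-177) + (-73) = -608
Signed area = Σ/2 = -304 (negative ⇒ clockwise traversal).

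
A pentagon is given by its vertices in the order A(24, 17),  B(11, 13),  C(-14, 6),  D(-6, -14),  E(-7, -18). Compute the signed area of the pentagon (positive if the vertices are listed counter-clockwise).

464

Apply the surveyor's formula: 2A = Σ (x_i·y_{i+1} − x_{i+1}·y_i), indices taken mod 5.
Cross-terms: 125, 248, 232, 10, 313  ⇒  Σ = 928
Signed area = Σ/2 = 464 (positive ⇒ counter-clockwise traversal).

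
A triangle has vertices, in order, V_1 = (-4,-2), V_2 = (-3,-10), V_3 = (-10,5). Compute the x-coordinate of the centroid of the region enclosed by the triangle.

Apply the surveyor's formula. First the cross-terms c_i = x_i·y_{i+1} − x_{i+1}·y_i:
  34, -115, 40  ⇒  2A = -41, A = -20.5.
Then Σ (x_i + x_{i+1})·c_i = 697, so x̄ = 697 / (6·(-20.5)) = -17/3.

-17/3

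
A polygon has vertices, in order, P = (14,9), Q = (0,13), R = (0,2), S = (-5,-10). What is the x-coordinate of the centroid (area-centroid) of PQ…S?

479/123

Apply the shoelace (surveyor's) formula. First the cross-terms c_i = x_i·y_{i+1} − x_{i+1}·y_i:
  182, 0, 10, 95  ⇒  2A = 287, A = 143.5.
Then Σ (x_i + x_{i+1})·c_i = 3353, so x̄ = 3353 / (6·143.5) = 479/123.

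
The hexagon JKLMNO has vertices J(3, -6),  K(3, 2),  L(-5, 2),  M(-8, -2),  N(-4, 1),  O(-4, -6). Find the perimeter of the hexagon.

40

|JK| = √((0)² + (8)²) = √64 = 8
|KL| = √((-8)² + (0)²) = √64 = 8
|LM| = √((-3)² + (-4)²) = √25 = 5
|MN| = √((4)² + (3)²) = √25 = 5
|NO| = √((0)² + (-7)²) = √49 = 7
|OJ| = √((7)² + (0)²) = √49 = 7
Perimeter = 8 + 8 + 5 + 5 + 7 + 7 = 40.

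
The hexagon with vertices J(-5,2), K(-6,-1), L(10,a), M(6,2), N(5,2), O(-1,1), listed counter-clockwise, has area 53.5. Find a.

Write out the shoelace sum; only the two edges meeting at L involve a:
2·Area = [((-6)·a − 10·(-1)) + (10·2 − 6·a)] + 29
       = -12·a + 59 = 107
⇒ a = -4.

-4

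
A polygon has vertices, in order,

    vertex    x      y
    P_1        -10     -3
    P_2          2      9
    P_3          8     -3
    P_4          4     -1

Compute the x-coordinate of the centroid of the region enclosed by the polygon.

Apply the shoelace formula. First the cross-terms c_i = x_i·y_{i+1} − x_{i+1}·y_i:
  -84, -78, 4, -22  ⇒  2A = -180, A = -90.
Then Σ (x_i + x_{i+1})·c_i = 72, so x̄ = 72 / (6·(-90)) = -2/15.

-2/15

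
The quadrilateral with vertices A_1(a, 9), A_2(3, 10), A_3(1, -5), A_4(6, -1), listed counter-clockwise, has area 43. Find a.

The doubled signed area Σ (x_i y_{i+1} − x_{i+1} y_i) is linear in a.
With a=0 it equals 31; the coefficient of a is 11 (from the two edges through A_1).
So 11·a + 31 = 2·43 = 86 ⇒ a = 5.

5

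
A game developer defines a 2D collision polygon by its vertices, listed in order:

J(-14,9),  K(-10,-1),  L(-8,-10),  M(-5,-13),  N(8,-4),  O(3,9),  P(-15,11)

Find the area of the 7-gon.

Apply the surveyor's formula: 2A = Σ (x_i·y_{i+1} − x_{i+1}·y_i), indices taken mod 7.
Σ = (104) + (92) + (54) + (124) + (84) + (168) + (19) = 645
Area = |Σ|/2 = 322.5.

322.5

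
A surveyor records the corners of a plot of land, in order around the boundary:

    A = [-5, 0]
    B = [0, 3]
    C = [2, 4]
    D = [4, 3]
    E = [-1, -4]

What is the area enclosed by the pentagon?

Apply Gauss's area formula: 2A = Σ (x_i·y_{i+1} − x_{i+1}·y_i), indices taken mod 5.
Σ = (-15) + (-6) + (-10) + (-13) + (-20) = -64
Area = |Σ|/2 = 32.

32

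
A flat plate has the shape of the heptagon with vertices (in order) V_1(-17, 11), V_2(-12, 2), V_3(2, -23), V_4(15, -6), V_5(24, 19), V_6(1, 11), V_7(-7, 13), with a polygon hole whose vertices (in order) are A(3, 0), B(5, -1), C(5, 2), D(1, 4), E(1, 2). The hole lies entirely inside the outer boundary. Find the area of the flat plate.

Outer boundary:
Σ = (98) + (272) + (333) + (429) + (245) + (90) + (144) = 1611
Area = |Σ|/2 = 805.5.
Hole:
Σ = (-3) + (15) + (18) + (-2) + (-6) = 22
Area = |Σ|/2 = 11.
Net area = 805.5 − 11 = 794.5.

794.5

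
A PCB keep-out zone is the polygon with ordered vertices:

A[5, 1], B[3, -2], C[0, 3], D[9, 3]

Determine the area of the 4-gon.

18.5

Apply the shoelace (surveyor's) formula: 2A = Σ (x_i·y_{i+1} − x_{i+1}·y_i), indices taken mod 4.
Cross-terms: -13, 9, -27, -6  ⇒  Σ = -37
Area = |Σ|/2 = 18.5.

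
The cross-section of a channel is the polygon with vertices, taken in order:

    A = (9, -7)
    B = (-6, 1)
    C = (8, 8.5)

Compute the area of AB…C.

Apply the shoelace formula: 2A = Σ (x_i·y_{i+1} − x_{i+1}·y_i), indices taken mod 3.
Σ = (-33) + (-59) + (-132.5) = -224.5
Area = |Σ|/2 = 112.25.

112.25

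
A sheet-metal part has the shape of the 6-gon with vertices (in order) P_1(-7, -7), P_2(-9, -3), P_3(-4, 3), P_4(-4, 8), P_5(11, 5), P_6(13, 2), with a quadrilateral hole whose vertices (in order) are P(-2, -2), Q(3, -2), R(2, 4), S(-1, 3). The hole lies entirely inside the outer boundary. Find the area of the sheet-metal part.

142.5

Outer boundary:
Σ = (-42) + (-39) + (-20) + (-108) + (-43) + (-77) = -329
Area = |Σ|/2 = 164.5.
Hole:
Apply Gauss's area formula: 2A = Σ (x_i·y_{i+1} − x_{i+1}·y_i), indices taken mod 4.
Σ = (10) + (16) + (10) + (8) = 44
Area = |Σ|/2 = 22.
Net area = 164.5 − 22 = 142.5.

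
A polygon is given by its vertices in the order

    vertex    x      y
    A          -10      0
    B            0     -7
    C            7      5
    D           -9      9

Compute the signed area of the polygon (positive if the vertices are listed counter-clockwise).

158.5

Apply Gauss's area formula: 2A = Σ (x_i·y_{i+1} − x_{i+1}·y_i), indices taken mod 4.
A→B: (-10)(-7) − (0)(0) = 70
B→C: (0)(5) − (7)(-7) = 49
C→D: (7)(9) − (-9)(5) = 108
D→A: (-9)(0) − (-10)(9) = 90
Σ = 317
Signed area = Σ/2 = 158.5 (positive ⇒ counter-clockwise traversal).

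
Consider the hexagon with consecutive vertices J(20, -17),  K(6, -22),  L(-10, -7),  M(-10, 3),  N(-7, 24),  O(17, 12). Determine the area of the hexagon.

970

J→K: (20)(-22) − (6)(-17) = -338
K→L: (6)(-7) − (-10)(-22) = -262
L→M: (-10)(3) − (-10)(-7) = -100
M→N: (-10)(24) − (-7)(3) = -219
N→O: (-7)(12) − (17)(24) = -492
O→J: (17)(-17) − (20)(12) = -529
Σ = -1940
Area = |Σ|/2 = 970.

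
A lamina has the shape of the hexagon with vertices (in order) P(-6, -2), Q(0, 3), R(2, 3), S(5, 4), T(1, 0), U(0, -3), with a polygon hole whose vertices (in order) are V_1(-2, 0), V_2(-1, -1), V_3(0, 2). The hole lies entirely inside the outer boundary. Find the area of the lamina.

26

Outer boundary:
Apply the shoelace (surveyor's) formula: 2A = Σ (x_i·y_{i+1} − x_{i+1}·y_i), indices taken mod 6.
P→Q: (-6)(3) − (0)(-2) = -18
Q→R: (0)(3) − (2)(3) = -6
R→S: (2)(4) − (5)(3) = -7
S→T: (5)(0) − (1)(4) = -4
T→U: (1)(-3) − (0)(0) = -3
U→P: (0)(-2) − (-6)(-3) = -18
Σ = -56
Area = |Σ|/2 = 28.
Hole:
Apply the shoelace formula: 2A = Σ (x_i·y_{i+1} − x_{i+1}·y_i), indices taken mod 3.
Σ = (2) + (-2) + (4) = 4
Area = |Σ|/2 = 2.
Net area = 28 − 2 = 26.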